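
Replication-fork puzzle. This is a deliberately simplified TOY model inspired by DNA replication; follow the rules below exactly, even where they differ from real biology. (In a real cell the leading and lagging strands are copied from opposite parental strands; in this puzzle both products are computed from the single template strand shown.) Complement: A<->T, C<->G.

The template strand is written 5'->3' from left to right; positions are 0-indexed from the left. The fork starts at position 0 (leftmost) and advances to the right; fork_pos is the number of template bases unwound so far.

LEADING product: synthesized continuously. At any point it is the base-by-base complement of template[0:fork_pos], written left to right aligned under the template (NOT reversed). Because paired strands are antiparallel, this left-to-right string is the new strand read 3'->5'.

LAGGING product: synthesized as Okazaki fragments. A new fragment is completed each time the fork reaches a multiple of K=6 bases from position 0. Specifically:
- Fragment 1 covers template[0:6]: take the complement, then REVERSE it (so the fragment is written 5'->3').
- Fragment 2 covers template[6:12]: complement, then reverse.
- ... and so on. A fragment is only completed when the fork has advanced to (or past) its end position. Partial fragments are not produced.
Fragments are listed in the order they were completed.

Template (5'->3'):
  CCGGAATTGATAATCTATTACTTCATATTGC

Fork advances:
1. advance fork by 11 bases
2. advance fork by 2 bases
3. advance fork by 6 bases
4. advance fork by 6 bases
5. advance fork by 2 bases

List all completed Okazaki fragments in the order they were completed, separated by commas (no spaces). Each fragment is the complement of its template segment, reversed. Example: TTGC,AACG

Answer: TTCCGG,TATCAA,ATAGAT,GAAGTA

Derivation:
Step 1: advance 11 -> fork_pos = 0 + 11 = 11. Reached multiple(s) of 6: 6 -> fragment 1 completed (1 total).
Step 2: advance 2 -> fork_pos = 11 + 2 = 13. Reached multiple(s) of 6: 12 -> fragment 2 completed (2 total).
Step 3: advance 6 -> fork_pos = 13 + 6 = 19. Reached multiple(s) of 6: 18 -> fragment 3 completed (3 total).
Step 4: advance 6 -> fork_pos = 19 + 6 = 25. Reached multiple(s) of 6: 24 -> fragment 4 completed (4 total).
Step 5: advance 2 -> fork_pos = 25 + 2 = 27. Next multiple of 6 is 30 (not reached); still 4 fragment(s).
Final fork_pos = 27, so 4 fragment(s) are complete. Build each: template segment -> complement -> reverse.
Fragment 1: template[0:6] = CCGGAA -> complement GGCCTT -> reversed TTCCGG
Fragment 2: template[6:12] = TTGATA -> complement AACTAT -> reversed TATCAA
Fragment 3: template[12:18] = ATCTAT -> complement TAGATA -> reversed ATAGAT
Fragment 4: template[18:24] = TACTTC -> complement ATGAAG -> reversed GAAGTA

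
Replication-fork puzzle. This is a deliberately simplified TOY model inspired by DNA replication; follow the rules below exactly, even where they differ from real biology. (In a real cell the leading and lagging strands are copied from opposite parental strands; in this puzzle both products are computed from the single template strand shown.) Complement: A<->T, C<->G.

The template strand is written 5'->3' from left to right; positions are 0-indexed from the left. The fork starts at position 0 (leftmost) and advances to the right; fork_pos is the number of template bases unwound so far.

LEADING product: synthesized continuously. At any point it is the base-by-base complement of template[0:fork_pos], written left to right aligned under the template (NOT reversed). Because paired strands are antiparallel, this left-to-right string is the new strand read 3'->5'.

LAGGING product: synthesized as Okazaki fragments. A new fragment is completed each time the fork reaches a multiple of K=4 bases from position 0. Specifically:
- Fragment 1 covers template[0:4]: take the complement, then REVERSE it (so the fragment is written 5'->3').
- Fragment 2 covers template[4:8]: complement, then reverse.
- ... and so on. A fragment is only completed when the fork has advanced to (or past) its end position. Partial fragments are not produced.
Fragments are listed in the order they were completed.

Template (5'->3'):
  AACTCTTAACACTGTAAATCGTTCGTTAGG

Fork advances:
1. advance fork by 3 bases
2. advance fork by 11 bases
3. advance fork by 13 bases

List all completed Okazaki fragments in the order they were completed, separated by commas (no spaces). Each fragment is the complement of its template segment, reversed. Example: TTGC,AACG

Answer: AGTT,TAAG,GTGT,TACA,GATT,GAAC

Derivation:
Step 1: advance 3 -> fork_pos = 0 + 3 = 3. Next multiple of 4 is 4 (not reached); still 0 fragment(s).
Step 2: advance 11 -> fork_pos = 3 + 11 = 14. Reached multiple(s) of 4: 4, 8, 12 -> fragments 1-3 completed (3 total).
Step 3: advance 13 -> fork_pos = 14 + 13 = 27. Reached multiple(s) of 4: 16, 20, 24 -> fragments 4-6 completed (6 total).
Final fork_pos = 27, so 6 fragment(s) are complete. Build each: template segment -> complement -> reverse.
Fragment 1: template[0:4] = AACT -> complement TTGA -> reversed AGTT
Fragment 2: template[4:8] = CTTA -> complement GAAT -> reversed TAAG
Fragment 3: template[8:12] = ACAC -> complement TGTG -> reversed GTGT
Fragment 4: template[12:16] = TGTA -> complement ACAT -> reversed TACA
Fragment 5: template[16:20] = AATC -> complement TTAG -> reversed GATT
Fragment 6: template[20:24] = GTTC -> complement CAAG -> reversed GAAC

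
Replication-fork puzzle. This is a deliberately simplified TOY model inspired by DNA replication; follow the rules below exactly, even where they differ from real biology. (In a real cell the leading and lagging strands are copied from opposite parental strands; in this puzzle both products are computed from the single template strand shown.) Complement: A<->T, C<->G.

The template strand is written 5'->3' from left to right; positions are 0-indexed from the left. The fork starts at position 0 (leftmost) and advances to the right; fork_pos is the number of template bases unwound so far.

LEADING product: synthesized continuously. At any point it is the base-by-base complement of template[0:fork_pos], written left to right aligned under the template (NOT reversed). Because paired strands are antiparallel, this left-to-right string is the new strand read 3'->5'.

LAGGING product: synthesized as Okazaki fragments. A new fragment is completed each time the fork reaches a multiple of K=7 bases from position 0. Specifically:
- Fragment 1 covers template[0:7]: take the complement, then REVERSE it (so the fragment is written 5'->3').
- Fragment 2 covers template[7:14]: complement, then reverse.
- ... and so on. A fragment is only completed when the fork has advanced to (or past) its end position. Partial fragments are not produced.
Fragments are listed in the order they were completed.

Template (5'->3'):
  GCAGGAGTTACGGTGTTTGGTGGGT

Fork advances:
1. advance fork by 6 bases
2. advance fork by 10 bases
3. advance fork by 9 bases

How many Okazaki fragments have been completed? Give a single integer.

Answer: 3

Derivation:
Step 1: advance 6 -> fork_pos = 0 + 6 = 6. Next multiple of 7 is 7 (not reached); still 0 fragment(s).
Step 2: advance 10 -> fork_pos = 6 + 10 = 16. Reached multiple(s) of 7: 7, 14 -> fragments 1-2 completed (2 total).
Step 3: advance 9 -> fork_pos = 16 + 9 = 25. Reached multiple(s) of 7: 21 -> fragment 3 completed (3 total).
Check: final fork_pos = 25; the multiples of 7 that are <= 25 are 7..21 -> 25 // 7 = 3 completed fragment(s).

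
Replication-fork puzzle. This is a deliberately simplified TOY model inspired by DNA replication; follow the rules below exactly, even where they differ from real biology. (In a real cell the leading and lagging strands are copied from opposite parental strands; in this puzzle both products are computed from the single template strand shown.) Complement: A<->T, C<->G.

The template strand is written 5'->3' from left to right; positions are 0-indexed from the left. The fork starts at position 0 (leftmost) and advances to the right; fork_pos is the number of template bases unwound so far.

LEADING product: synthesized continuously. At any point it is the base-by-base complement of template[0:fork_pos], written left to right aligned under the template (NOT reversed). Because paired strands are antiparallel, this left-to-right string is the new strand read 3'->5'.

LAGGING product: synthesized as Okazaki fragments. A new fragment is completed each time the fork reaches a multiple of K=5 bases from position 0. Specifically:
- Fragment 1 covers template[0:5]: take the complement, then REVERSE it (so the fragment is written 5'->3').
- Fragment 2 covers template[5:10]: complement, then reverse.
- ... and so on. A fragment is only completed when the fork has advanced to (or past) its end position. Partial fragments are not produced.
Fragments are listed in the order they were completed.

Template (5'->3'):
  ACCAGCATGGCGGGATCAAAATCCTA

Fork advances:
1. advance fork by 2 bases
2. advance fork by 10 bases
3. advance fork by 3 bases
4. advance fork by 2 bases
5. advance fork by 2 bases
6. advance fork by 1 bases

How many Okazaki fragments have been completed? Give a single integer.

Step 1: advance 2 -> fork_pos = 0 + 2 = 2. Next multiple of 5 is 5 (not reached); still 0 fragment(s).
Step 2: advance 10 -> fork_pos = 2 + 10 = 12. Reached multiple(s) of 5: 5, 10 -> fragments 1-2 completed (2 total).
Step 3: advance 3 -> fork_pos = 12 + 3 = 15. Reached multiple(s) of 5: 15 -> fragment 3 completed (3 total).
Step 4: advance 2 -> fork_pos = 15 + 2 = 17. Next multiple of 5 is 20 (not reached); still 3 fragment(s).
Step 5: advance 2 -> fork_pos = 17 + 2 = 19. Next multiple of 5 is 20 (not reached); still 3 fragment(s).
Step 6: advance 1 -> fork_pos = 19 + 1 = 20. Reached multiple(s) of 5: 20 -> fragment 4 completed (4 total).
Check: final fork_pos = 20; the multiples of 5 that are <= 20 are 5..20 -> 20 // 5 = 4 completed fragment(s).

Answer: 4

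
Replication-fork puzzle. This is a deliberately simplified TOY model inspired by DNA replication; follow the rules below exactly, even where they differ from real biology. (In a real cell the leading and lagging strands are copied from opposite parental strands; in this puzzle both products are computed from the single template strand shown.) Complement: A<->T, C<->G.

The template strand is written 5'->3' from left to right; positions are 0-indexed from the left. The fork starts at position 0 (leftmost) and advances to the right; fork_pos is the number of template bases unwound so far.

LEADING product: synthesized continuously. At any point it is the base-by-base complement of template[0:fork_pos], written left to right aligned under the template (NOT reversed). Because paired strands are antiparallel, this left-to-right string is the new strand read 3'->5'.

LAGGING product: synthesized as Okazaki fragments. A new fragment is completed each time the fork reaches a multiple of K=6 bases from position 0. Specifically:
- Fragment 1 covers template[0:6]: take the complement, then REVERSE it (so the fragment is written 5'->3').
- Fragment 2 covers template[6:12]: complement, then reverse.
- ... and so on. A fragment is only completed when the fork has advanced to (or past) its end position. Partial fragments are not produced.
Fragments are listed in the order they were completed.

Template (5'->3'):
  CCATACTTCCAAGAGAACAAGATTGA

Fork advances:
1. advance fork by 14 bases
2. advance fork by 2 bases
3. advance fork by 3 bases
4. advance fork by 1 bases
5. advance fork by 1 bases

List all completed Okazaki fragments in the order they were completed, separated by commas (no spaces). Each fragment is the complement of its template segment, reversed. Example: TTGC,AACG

Step 1: advance 14 -> fork_pos = 0 + 14 = 14. Reached multiple(s) of 6: 6, 12 -> fragments 1-2 completed (2 total).
Step 2: advance 2 -> fork_pos = 14 + 2 = 16. Next multiple of 6 is 18 (not reached); still 2 fragment(s).
Step 3: advance 3 -> fork_pos = 16 + 3 = 19. Reached multiple(s) of 6: 18 -> fragment 3 completed (3 total).
Step 4: advance 1 -> fork_pos = 19 + 1 = 20. Next multiple of 6 is 24 (not reached); still 3 fragment(s).
Step 5: advance 1 -> fork_pos = 20 + 1 = 21. Next multiple of 6 is 24 (not reached); still 3 fragment(s).
Final fork_pos = 21, so 3 fragment(s) are complete. Build each: template segment -> complement -> reverse.
Fragment 1: template[0:6] = CCATAC -> complement GGTATG -> reversed GTATGG
Fragment 2: template[6:12] = TTCCAA -> complement AAGGTT -> reversed TTGGAA
Fragment 3: template[12:18] = GAGAAC -> complement CTCTTG -> reversed GTTCTC

Answer: GTATGG,TTGGAA,GTTCTC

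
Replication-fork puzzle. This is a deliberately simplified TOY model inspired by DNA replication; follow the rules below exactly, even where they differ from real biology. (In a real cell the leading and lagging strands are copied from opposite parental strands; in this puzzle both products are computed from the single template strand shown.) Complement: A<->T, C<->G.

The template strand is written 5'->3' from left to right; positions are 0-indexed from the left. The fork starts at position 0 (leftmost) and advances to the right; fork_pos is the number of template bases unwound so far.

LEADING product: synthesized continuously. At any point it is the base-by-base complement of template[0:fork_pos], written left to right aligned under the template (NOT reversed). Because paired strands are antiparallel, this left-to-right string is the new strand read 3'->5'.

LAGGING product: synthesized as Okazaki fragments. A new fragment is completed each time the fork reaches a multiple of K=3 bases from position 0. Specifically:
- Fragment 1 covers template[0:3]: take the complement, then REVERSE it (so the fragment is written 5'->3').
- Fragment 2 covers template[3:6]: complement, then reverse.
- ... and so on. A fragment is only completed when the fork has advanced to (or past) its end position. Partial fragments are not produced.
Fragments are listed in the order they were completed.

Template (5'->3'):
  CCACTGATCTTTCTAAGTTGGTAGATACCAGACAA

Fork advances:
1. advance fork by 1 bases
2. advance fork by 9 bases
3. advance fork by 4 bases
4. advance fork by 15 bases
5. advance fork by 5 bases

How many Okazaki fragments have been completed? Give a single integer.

Step 1: advance 1 -> fork_pos = 0 + 1 = 1. Next multiple of 3 is 3 (not reached); still 0 fragment(s).
Step 2: advance 9 -> fork_pos = 1 + 9 = 10. Reached multiple(s) of 3: 3, 6, 9 -> fragments 1-3 completed (3 total).
Step 3: advance 4 -> fork_pos = 10 + 4 = 14. Reached multiple(s) of 3: 12 -> fragment 4 completed (4 total).
Step 4: advance 15 -> fork_pos = 14 + 15 = 29. Reached multiple(s) of 3: 15, 18, 21, 24, 27 -> fragments 5-9 completed (9 total).
Step 5: advance 5 -> fork_pos = 29 + 5 = 34. Reached multiple(s) of 3: 30, 33 -> fragments 10-11 completed (11 total).
Check: final fork_pos = 34; the multiples of 3 that are <= 34 are 3..33 -> 34 // 3 = 11 completed fragment(s).

Answer: 11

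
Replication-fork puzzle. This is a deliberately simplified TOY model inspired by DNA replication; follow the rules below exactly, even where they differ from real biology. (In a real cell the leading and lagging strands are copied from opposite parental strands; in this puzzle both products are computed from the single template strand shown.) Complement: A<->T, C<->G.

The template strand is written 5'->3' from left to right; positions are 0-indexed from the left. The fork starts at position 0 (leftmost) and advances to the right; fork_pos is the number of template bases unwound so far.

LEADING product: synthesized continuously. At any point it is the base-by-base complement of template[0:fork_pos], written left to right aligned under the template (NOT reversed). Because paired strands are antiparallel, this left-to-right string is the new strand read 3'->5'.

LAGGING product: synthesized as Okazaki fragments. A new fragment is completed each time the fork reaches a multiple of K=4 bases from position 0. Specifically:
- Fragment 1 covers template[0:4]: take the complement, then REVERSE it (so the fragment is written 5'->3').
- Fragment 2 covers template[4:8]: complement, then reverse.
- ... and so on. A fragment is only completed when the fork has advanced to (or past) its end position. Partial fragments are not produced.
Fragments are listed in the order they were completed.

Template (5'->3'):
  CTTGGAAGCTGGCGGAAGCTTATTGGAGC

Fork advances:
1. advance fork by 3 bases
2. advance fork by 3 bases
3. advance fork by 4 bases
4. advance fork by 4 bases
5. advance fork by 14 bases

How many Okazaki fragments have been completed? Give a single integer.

Answer: 7

Derivation:
Step 1: advance 3 -> fork_pos = 0 + 3 = 3. Next multiple of 4 is 4 (not reached); still 0 fragment(s).
Step 2: advance 3 -> fork_pos = 3 + 3 = 6. Reached multiple(s) of 4: 4 -> fragment 1 completed (1 total).
Step 3: advance 4 -> fork_pos = 6 + 4 = 10. Reached multiple(s) of 4: 8 -> fragment 2 completed (2 total).
Step 4: advance 4 -> fork_pos = 10 + 4 = 14. Reached multiple(s) of 4: 12 -> fragment 3 completed (3 total).
Step 5: advance 14 -> fork_pos = 14 + 14 = 28. Reached multiple(s) of 4: 16, 20, 24, 28 -> fragments 4-7 completed (7 total).
Check: final fork_pos = 28; the multiples of 4 that are <= 28 are 4..28 -> 28 // 4 = 7 completed fragment(s).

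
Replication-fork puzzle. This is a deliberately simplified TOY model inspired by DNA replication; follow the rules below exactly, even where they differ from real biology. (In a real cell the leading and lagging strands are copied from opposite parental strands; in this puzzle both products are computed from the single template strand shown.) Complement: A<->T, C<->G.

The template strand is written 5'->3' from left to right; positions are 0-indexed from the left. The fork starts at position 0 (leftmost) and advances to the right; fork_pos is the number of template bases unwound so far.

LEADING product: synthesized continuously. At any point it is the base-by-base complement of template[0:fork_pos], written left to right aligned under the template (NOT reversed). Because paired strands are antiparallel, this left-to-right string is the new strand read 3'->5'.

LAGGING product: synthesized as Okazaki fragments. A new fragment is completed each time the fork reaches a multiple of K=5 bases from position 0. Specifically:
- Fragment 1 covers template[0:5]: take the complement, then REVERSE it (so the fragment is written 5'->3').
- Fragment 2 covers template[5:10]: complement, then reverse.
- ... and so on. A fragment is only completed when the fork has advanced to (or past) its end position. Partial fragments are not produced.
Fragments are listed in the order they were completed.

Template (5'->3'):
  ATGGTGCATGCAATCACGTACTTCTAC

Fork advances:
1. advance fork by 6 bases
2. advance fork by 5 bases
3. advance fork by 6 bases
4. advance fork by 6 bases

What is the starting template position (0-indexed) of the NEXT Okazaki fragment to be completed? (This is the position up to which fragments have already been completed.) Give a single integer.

Step 1: advance 6 -> fork_pos = 0 + 6 = 6. Reached multiple(s) of 5: 5 -> fragment 1 completed (1 total).
Step 2: advance 5 -> fork_pos = 6 + 5 = 11. Reached multiple(s) of 5: 10 -> fragment 2 completed (2 total).
Step 3: advance 6 -> fork_pos = 11 + 6 = 17. Reached multiple(s) of 5: 15 -> fragment 3 completed (3 total).
Step 4: advance 6 -> fork_pos = 17 + 6 = 23. Reached multiple(s) of 5: 20 -> fragment 4 completed (4 total).
4 fragment(s) completed, covering template[0:20] (4 x 5 = 20). The next fragment, fragment 5, covers template[20:25], so it starts at position 20.

Answer: 20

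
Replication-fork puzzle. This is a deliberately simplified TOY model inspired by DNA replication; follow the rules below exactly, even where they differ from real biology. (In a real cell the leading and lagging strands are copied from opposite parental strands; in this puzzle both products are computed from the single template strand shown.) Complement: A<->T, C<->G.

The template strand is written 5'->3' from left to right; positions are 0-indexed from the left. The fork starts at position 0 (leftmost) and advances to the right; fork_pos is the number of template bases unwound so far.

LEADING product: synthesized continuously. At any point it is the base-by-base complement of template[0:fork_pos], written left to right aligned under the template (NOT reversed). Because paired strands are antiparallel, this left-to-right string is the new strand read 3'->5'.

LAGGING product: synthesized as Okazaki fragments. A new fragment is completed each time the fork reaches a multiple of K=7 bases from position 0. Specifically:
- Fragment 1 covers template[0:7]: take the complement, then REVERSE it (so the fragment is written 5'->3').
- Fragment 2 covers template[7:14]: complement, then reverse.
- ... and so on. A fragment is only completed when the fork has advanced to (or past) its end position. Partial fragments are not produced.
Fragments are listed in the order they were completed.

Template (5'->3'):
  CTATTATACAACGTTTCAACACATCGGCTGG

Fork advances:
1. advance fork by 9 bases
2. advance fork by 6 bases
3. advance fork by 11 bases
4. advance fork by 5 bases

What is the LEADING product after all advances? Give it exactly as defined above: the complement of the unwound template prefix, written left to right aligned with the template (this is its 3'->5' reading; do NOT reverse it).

Step 1: advance 9 -> fork_pos = 0 + 9 = 9.
Step 2: advance 6 -> fork_pos = 9 + 6 = 15.
Step 3: advance 11 -> fork_pos = 15 + 11 = 26.
Step 4: advance 5 -> fork_pos = 26 + 5 = 31.
Unwound prefix: template[0:31] = CTATTATACAACGTTTCAACACATCGGCTGG
Complement it base by base (A<->T, C<->G), keeping left-to-right order:
  [0:5] CTATT -> GATAA
  [5:10] ATACA -> TATGT
  [10:15] ACGTT -> TGCAA
  [15:20] TCAAC -> AGTTG
  [20:25] ACATC -> TGTAG
  [25:30] GGCTG -> CCGAC
  [30:31] G -> C
Concatenate: GATAATATGTTGCAAAGTTGTGTAGCCGACC (length 31; written aligned with the template, i.e. 3'->5').

Answer: GATAATATGTTGCAAAGTTGTGTAGCCGACC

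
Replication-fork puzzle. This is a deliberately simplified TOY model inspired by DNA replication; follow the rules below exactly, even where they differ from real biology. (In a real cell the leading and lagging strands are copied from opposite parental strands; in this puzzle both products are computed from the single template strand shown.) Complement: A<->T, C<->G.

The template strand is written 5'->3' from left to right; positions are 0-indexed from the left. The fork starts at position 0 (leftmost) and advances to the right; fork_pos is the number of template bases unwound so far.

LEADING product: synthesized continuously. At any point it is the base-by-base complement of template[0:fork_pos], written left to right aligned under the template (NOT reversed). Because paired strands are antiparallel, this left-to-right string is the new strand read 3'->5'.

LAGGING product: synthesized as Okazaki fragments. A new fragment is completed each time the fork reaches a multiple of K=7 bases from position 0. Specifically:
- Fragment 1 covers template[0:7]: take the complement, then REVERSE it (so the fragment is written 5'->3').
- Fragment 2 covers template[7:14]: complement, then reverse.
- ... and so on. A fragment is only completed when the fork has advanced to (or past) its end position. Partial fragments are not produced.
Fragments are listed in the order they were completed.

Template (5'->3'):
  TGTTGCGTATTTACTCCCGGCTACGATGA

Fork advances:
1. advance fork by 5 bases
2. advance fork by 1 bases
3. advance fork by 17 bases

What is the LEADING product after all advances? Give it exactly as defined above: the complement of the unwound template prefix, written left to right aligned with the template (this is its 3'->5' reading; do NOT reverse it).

Step 1: advance 5 -> fork_pos = 0 + 5 = 5.
Step 2: advance 1 -> fork_pos = 5 + 1 = 6.
Step 3: advance 17 -> fork_pos = 6 + 17 = 23.
Unwound prefix: template[0:23] = TGTTGCGTATTTACTCCCGGCTA
Complement it base by base (A<->T, C<->G), keeping left-to-right order:
  [0:5] TGTTG -> ACAAC
  [5:10] CGTAT -> GCATA
  [10:15] TTACT -> AATGA
  [15:20] CCCGG -> GGGCC
  [20:23] CTA -> GAT
Concatenate: ACAACGCATAAATGAGGGCCGAT (length 23; written aligned with the template, i.e. 3'->5').

Answer: ACAACGCATAAATGAGGGCCGAT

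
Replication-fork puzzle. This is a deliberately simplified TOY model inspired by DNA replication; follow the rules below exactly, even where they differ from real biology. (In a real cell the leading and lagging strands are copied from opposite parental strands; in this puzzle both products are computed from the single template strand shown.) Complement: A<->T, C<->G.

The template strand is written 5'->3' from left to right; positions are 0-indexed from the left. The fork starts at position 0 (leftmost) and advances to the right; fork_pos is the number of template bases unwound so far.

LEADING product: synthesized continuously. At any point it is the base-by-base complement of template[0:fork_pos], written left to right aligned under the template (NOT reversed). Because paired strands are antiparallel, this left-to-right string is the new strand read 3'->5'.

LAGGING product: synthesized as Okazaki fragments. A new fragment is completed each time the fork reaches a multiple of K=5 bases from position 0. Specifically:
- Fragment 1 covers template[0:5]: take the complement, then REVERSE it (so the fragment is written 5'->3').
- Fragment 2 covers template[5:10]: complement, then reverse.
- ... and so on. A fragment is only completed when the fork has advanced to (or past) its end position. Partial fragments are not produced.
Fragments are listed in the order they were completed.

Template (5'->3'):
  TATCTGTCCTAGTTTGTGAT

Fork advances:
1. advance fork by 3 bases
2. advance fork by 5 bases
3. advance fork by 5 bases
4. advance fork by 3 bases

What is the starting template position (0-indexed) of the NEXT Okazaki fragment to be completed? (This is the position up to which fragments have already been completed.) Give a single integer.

Answer: 15

Derivation:
Step 1: advance 3 -> fork_pos = 0 + 3 = 3. Next multiple of 5 is 5 (not reached); still 0 fragment(s).
Step 2: advance 5 -> fork_pos = 3 + 5 = 8. Reached multiple(s) of 5: 5 -> fragment 1 completed (1 total).
Step 3: advance 5 -> fork_pos = 8 + 5 = 13. Reached multiple(s) of 5: 10 -> fragment 2 completed (2 total).
Step 4: advance 3 -> fork_pos = 13 + 3 = 16. Reached multiple(s) of 5: 15 -> fragment 3 completed (3 total).
3 fragment(s) completed, covering template[0:15] (3 x 5 = 15). The next fragment, fragment 4, covers template[15:20], so it starts at position 15.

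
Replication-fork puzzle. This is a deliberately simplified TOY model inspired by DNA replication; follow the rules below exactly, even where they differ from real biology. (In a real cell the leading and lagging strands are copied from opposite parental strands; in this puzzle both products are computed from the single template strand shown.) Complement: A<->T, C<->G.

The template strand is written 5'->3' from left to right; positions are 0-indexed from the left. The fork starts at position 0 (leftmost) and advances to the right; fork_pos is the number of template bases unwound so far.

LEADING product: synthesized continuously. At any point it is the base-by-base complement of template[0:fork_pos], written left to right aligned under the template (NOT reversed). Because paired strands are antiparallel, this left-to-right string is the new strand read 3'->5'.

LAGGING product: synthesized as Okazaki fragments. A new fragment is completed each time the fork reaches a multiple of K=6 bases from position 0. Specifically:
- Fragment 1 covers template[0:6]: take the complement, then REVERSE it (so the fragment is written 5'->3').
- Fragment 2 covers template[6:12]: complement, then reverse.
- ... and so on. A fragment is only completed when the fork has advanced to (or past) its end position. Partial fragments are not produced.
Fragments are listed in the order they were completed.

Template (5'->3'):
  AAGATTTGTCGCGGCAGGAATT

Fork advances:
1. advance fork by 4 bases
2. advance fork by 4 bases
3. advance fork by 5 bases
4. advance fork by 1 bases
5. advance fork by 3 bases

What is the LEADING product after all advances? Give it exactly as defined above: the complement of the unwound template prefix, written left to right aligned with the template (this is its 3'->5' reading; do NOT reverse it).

Answer: TTCTAAACAGCGCCGTC

Derivation:
Step 1: advance 4 -> fork_pos = 0 + 4 = 4.
Step 2: advance 4 -> fork_pos = 4 + 4 = 8.
Step 3: advance 5 -> fork_pos = 8 + 5 = 13.
Step 4: advance 1 -> fork_pos = 13 + 1 = 14.
Step 5: advance 3 -> fork_pos = 14 + 3 = 17.
Unwound prefix: template[0:17] = AAGATTTGTCGCGGCAG
Complement it base by base (A<->T, C<->G), keeping left-to-right order:
  [0:5] AAGAT -> TTCTA
  [5:10] TTGTC -> AACAG
  [10:15] GCGGC -> CGCCG
  [15:17] AG -> TC
Concatenate: TTCTAAACAGCGCCGTC (length 17; written aligned with the template, i.e. 3'->5').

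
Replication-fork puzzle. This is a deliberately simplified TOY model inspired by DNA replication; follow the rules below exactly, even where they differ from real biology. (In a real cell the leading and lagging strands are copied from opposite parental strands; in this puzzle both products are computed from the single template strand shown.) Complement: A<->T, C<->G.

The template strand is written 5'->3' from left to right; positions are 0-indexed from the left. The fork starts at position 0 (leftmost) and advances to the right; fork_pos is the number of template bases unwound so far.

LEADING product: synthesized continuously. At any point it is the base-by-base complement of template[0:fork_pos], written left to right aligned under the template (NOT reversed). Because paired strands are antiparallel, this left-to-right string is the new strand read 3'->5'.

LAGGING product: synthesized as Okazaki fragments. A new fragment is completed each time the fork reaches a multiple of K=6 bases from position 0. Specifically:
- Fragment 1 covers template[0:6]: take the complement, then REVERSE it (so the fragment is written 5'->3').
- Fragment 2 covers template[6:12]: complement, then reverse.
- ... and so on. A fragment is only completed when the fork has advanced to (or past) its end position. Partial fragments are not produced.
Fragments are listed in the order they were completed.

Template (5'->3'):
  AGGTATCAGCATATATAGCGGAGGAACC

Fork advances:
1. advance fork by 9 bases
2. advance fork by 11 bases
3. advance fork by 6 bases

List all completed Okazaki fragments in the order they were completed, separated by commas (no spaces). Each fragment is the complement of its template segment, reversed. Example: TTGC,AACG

Answer: ATACCT,ATGCTG,CTATAT,CCTCCG

Derivation:
Step 1: advance 9 -> fork_pos = 0 + 9 = 9. Reached multiple(s) of 6: 6 -> fragment 1 completed (1 total).
Step 2: advance 11 -> fork_pos = 9 + 11 = 20. Reached multiple(s) of 6: 12, 18 -> fragments 2-3 completed (3 total).
Step 3: advance 6 -> fork_pos = 20 + 6 = 26. Reached multiple(s) of 6: 24 -> fragment 4 completed (4 total).
Final fork_pos = 26, so 4 fragment(s) are complete. Build each: template segment -> complement -> reverse.
Fragment 1: template[0:6] = AGGTAT -> complement TCCATA -> reversed ATACCT
Fragment 2: template[6:12] = CAGCAT -> complement GTCGTA -> reversed ATGCTG
Fragment 3: template[12:18] = ATATAG -> complement TATATC -> reversed CTATAT
Fragment 4: template[18:24] = CGGAGG -> complement GCCTCC -> reversed CCTCCG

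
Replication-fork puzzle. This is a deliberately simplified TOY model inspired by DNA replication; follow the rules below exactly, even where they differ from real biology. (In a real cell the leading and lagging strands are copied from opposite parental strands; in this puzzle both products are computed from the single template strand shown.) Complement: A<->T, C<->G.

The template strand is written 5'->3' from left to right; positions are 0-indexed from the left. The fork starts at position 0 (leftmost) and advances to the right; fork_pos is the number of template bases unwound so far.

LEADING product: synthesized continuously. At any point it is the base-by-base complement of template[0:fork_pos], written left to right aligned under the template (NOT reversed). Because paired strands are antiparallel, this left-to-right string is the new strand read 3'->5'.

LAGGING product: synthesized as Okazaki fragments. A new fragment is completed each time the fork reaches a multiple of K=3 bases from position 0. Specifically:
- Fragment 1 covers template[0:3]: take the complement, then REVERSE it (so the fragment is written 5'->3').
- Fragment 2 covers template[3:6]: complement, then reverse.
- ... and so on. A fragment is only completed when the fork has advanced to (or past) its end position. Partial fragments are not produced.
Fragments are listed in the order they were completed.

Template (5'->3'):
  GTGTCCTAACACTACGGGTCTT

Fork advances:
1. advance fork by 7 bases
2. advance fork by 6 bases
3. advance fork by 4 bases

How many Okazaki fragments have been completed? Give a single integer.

Answer: 5

Derivation:
Step 1: advance 7 -> fork_pos = 0 + 7 = 7. Reached multiple(s) of 3: 3, 6 -> fragments 1-2 completed (2 total).
Step 2: advance 6 -> fork_pos = 7 + 6 = 13. Reached multiple(s) of 3: 9, 12 -> fragments 3-4 completed (4 total).
Step 3: advance 4 -> fork_pos = 13 + 4 = 17. Reached multiple(s) of 3: 15 -> fragment 5 completed (5 total).
Check: final fork_pos = 17; the multiples of 3 that are <= 17 are 3..15 -> 17 // 3 = 5 completed fragment(s).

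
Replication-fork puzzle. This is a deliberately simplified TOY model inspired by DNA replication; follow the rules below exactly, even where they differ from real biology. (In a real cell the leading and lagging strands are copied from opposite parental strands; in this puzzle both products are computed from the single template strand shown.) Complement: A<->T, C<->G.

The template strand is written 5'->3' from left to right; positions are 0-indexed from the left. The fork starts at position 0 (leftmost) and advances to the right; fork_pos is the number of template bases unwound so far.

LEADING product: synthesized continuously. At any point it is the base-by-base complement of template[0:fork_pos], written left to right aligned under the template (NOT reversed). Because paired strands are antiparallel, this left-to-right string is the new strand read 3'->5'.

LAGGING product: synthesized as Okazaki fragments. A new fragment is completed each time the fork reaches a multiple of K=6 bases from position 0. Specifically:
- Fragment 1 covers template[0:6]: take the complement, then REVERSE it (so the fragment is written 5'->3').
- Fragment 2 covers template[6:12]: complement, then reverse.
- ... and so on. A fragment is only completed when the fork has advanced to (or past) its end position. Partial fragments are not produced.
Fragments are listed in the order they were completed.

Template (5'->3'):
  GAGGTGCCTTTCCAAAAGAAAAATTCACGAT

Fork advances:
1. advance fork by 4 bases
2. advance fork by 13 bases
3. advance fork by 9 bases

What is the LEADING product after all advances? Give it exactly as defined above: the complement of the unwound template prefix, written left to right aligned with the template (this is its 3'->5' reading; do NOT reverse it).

Answer: CTCCACGGAAAGGTTTTCTTTTTAAG

Derivation:
Step 1: advance 4 -> fork_pos = 0 + 4 = 4.
Step 2: advance 13 -> fork_pos = 4 + 13 = 17.
Step 3: advance 9 -> fork_pos = 17 + 9 = 26.
Unwound prefix: template[0:26] = GAGGTGCCTTTCCAAAAGAAAAATTC
Complement it base by base (A<->T, C<->G), keeping left-to-right order:
  [0:5] GAGGT -> CTCCA
  [5:10] GCCTT -> CGGAA
  [10:15] TCCAA -> AGGTT
  [15:20] AAGAA -> TTCTT
  [20:25] AAATT -> TTTAA
  [25:26] C -> G
Concatenate: CTCCACGGAAAGGTTTTCTTTTTAAG (length 26; written aligned with the template, i.e. 3'->5').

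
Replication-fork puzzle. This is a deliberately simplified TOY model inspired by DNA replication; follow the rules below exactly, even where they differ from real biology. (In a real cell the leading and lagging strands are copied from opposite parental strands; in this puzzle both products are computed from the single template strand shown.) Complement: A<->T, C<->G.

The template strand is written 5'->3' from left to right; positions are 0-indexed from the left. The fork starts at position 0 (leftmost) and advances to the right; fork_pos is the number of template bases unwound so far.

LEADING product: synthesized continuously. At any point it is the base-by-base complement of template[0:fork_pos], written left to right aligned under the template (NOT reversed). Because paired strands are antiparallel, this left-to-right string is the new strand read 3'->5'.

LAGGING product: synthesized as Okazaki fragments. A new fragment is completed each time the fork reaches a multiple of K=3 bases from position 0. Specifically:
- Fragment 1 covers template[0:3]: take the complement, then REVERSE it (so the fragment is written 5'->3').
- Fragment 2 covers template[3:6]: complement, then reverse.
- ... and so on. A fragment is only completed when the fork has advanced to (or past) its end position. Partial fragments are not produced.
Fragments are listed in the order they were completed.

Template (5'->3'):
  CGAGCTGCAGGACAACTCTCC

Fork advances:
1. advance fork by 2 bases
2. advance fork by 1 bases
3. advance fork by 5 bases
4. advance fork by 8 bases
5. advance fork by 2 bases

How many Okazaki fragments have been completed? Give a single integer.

Answer: 6

Derivation:
Step 1: advance 2 -> fork_pos = 0 + 2 = 2. Next multiple of 3 is 3 (not reached); still 0 fragment(s).
Step 2: advance 1 -> fork_pos = 2 + 1 = 3. Reached multiple(s) of 3: 3 -> fragment 1 completed (1 total).
Step 3: advance 5 -> fork_pos = 3 + 5 = 8. Reached multiple(s) of 3: 6 -> fragment 2 completed (2 total).
Step 4: advance 8 -> fork_pos = 8 + 8 = 16. Reached multiple(s) of 3: 9, 12, 15 -> fragments 3-5 completed (5 total).
Step 5: advance 2 -> fork_pos = 16 + 2 = 18. Reached multiple(s) of 3: 18 -> fragment 6 completed (6 total).
Check: final fork_pos = 18; the multiples of 3 that are <= 18 are 3..18 -> 18 // 3 = 6 completed fragment(s).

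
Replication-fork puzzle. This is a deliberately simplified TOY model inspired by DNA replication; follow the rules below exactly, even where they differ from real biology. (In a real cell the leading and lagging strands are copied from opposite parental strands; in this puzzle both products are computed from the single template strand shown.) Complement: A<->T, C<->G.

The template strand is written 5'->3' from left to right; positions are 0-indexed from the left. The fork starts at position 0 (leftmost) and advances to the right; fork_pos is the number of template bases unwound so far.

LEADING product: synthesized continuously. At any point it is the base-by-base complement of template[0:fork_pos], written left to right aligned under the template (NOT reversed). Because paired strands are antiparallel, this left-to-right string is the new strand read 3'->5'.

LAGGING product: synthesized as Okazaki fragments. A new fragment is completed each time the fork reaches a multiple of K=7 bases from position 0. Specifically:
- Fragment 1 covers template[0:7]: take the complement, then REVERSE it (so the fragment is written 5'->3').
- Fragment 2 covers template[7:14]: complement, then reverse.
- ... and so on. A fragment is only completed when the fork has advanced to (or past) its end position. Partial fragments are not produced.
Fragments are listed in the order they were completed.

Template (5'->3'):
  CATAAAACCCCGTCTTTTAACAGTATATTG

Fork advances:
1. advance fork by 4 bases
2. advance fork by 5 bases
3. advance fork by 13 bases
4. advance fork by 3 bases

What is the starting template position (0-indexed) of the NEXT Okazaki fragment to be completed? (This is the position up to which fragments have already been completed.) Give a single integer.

Answer: 21

Derivation:
Step 1: advance 4 -> fork_pos = 0 + 4 = 4. Next multiple of 7 is 7 (not reached); still 0 fragment(s).
Step 2: advance 5 -> fork_pos = 4 + 5 = 9. Reached multiple(s) of 7: 7 -> fragment 1 completed (1 total).
Step 3: advance 13 -> fork_pos = 9 + 13 = 22. Reached multiple(s) of 7: 14, 21 -> fragments 2-3 completed (3 total).
Step 4: advance 3 -> fork_pos = 22 + 3 = 25. Next multiple of 7 is 28 (not reached); still 3 fragment(s).
3 fragment(s) completed, covering template[0:21] (3 x 7 = 21). The next fragment, fragment 4, covers template[21:28], so it starts at position 21.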